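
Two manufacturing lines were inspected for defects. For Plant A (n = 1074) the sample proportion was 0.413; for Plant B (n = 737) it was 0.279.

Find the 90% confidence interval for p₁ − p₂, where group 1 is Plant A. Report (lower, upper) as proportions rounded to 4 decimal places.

(0.0973, 0.1707)

The two standard errors are √(0.4130×0.5870/1074) = 0.01502 and √(0.2790×0.7210/737) = 0.01652.
Because the samples are independent, SE_diff = √(0.01502² + 0.01652²) = 0.02233.
Using z* = 1.645 for 90%, ME = 1.645 × 0.02233 = 0.03673.
p̂₁ − p̂₂ = 0.1340; interval 0.1340 ± 0.03673 gives (0.0973, 0.1707).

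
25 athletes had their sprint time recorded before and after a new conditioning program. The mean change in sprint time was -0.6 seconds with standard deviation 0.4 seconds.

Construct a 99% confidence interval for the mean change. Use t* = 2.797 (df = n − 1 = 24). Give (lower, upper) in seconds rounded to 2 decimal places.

(-0.82, -0.38)

Paired design: SE = s_d/√n = 0.4/√25 = 0.0800.
t* = 2.797; margin of error = 2.797 × 0.0800 = 0.2238.
-0.6 ± 0.2238 → (-0.82, -0.38).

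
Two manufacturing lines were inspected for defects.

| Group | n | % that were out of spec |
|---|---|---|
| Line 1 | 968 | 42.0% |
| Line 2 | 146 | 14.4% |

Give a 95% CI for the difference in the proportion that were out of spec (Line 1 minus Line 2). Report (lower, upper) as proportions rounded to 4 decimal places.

(0.2111, 0.3409)

The two standard errors are √(0.4200×0.5800/968) = 0.01586 and √(0.1440×0.8560/146) = 0.02906.
Because the samples are independent, SE_diff = √(0.01586² + 0.02906²) = 0.03311.
Using z* = 1.960 for 95%, ME = 1.960 × 0.03311 = 0.06490.
p̂₁ − p̂₂ = 0.2760; interval 0.2760 ± 0.06490 gives (0.2111, 0.3409).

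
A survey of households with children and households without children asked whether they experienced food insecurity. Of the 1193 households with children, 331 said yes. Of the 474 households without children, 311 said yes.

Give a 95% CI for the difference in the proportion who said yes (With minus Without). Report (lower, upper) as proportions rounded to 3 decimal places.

(-0.428, -0.329)

Sample proportions: 331/1193 = 0.2775, 311/474 = 0.6561.
Each SE is √(p̂(1−p̂)/n): √(0.2775·0.7225/1193) = 0.01296 and √(0.6561·0.3439/474) = 0.02182.
SE(p̂₁ − p̂₂) = √(SE₁² + SE₂²) = √(0.0001679616 + 0.0004761124) = 0.02538, since the two samples are independent.
At 95% confidence z* = 1.960; margin = 1.960 × 0.02538 = 0.04974.
The difference is 0.2775 − 0.6561 = -0.3786, so the interval is -0.3786 ± 0.04974 = (-0.428, -0.329).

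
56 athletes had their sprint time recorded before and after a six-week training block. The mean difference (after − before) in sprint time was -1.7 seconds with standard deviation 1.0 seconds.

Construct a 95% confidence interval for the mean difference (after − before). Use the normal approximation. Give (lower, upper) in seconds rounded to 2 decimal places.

(-1.96, -1.44)

Paired design: SE = s_d/√n = 1.0/√56 = 0.1336.
z* = 1.960; margin of error = 1.960 × 0.1336 = 0.2619.
-1.7 ± 0.2619 → (-1.96, -1.44).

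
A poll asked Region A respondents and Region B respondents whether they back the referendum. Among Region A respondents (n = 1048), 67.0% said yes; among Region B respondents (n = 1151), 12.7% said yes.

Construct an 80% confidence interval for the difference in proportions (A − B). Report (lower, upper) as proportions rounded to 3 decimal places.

(0.521, 0.565)

The two standard errors are √(0.6700×0.3300/1048) = 0.01452 and √(0.1270×0.8730/1151) = 0.00981.
Because the samples are independent, SE_diff = √(0.01452² + 0.00981²) = 0.01752.
Using z* = 1.282 for 80%, ME = 1.282 × 0.01752 = 0.02246.
p̂₁ − p̂₂ = 0.5430; interval 0.5430 ± 0.02246 gives (0.521, 0.565).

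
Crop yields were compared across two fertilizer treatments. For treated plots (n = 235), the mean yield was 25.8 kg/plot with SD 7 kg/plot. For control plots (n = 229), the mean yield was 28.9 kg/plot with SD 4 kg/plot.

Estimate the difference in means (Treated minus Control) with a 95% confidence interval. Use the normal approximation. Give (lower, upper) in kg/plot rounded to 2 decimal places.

Per-group SEs: s₁/√n₁ = 7/√235 = 0.4566, s₂/√n₂ = 4/√229 = 0.2643.
Unpooled SE of the difference: √(0.20848356 + 0.06985449) = 0.5276.
Margin of error = z* · SE = 1.960 × 0.5276 = 1.0341.
x̄₁ − x̄₂ = 25.8 − 28.9 = -3.1000.
CI: -3.1000 ± 1.0341 = (-4.13, -2.07).

(-4.13, -2.07)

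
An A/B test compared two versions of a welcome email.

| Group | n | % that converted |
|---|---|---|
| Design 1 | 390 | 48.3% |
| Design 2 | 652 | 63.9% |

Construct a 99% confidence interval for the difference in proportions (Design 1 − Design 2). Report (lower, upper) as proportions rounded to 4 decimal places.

(-0.2372, -0.0748)

SE₁ = √(p̂₁(1−p̂₁)/n₁) = √(0.4830·0.5170/390) = 0.02530; SE₂ = √(0.6390·0.3610/652) = 0.01881.
Independent samples: SE of the difference = √(SE₁² + SE₂²) = √(0.00064009 + 0.0003538161) = 0.03153.
z* for 99% confidence is 2.576, so the margin of error is 2.576 × 0.03153 = 0.08122.
Point estimate p̂₁ − p̂₂ = 0.4830 − 0.6390 = -0.1560.
-0.1560 ± 0.08122 → (-0.2372, -0.0748).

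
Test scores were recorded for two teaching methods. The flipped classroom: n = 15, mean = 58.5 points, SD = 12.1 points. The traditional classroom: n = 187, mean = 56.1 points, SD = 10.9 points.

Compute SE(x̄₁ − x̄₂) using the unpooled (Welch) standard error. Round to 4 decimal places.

3.2243

SE₁ = s₁/√n₁ = 12.1/√15 = 3.1242; SE₂ = 10.9/√187 = 0.7971.
Independent samples, unequal variances: SE_diff = √(SE₁² + SE₂²) = √(9.76062564 + 0.63536841) = 3.2243.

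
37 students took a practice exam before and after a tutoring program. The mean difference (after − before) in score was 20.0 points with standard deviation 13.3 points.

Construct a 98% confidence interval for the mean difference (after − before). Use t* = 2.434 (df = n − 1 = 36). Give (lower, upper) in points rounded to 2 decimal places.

(14.68, 25.32)

Paired design: SE = s_d/√n = 13.3/√37 = 2.1865.
t* = 2.434; margin of error = 2.434 × 2.1865 = 5.3219.
20.0 ± 5.3219 → (14.68, 25.32).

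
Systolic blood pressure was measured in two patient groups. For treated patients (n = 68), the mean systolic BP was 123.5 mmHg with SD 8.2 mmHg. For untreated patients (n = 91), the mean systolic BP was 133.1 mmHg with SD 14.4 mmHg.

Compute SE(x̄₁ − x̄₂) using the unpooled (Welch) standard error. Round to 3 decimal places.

1.808

SE₁ = s₁/√n₁ = 8.2/√68 = 0.9944; SE₂ = 14.4/√91 = 1.5095.
Independent samples, unequal variances: SE_diff = √(SE₁² + SE₂²) = √(0.98883136 + 2.27859025) = 1.8076.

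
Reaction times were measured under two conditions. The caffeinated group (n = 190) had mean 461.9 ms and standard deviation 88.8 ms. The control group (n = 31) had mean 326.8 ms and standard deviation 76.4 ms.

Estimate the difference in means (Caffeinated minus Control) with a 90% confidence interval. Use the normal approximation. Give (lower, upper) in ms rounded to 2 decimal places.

(110.16, 160.04)

SE₁ = s₁/√n₁ = 88.8/√190 = 6.4422; SE₂ = 76.4/√31 = 13.7218.
Independent samples, unequal variances: SE_diff = √(SE₁² + SE₂²) = √(41.50194084 + 188.28779524) = 15.1588.
z* = 1.645, so margin of error = 1.645 × 15.1588 = 24.9362.
Difference in means = 461.9 − 326.8 = 135.1000.
135.1000 ± 24.9362 → (110.16, 160.04).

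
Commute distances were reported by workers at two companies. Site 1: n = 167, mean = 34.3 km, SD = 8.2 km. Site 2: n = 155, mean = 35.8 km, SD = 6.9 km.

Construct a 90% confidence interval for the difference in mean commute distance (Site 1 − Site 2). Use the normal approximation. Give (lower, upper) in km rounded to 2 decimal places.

Per-group SEs: s₁/√n₁ = 8.2/√167 = 0.6345, s₂/√n₂ = 6.9/√155 = 0.5542.
Unpooled SE of the difference: √(0.40259025 + 0.30713764) = 0.8425.
Margin of error = z* · SE = 1.645 × 0.8425 = 1.3859.
x̄₁ − x̄₂ = 34.3 − 35.8 = -1.5000.
CI: -1.5000 ± 1.3859 = (-2.89, -0.11).

(-2.89, -0.11)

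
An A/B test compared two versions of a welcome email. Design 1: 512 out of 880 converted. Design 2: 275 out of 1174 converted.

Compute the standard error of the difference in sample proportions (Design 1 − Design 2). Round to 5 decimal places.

0.02072

First, p̂₁ = 512/880 = 0.5818; p̂₂ = 275/1174 = 0.2342.
The two standard errors are √(0.5818×0.4182/880) = 0.01663 and √(0.2342×0.7658/1174) = 0.01236.
Because the samples are independent, SE_diff = √(0.01663² + 0.01236²) = 0.02072.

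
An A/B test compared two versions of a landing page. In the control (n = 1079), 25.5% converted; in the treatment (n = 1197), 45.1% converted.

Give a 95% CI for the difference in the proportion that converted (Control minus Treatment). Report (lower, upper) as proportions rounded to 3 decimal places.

(-0.234, -0.158)

SE₁ = √(p̂₁(1−p̂₁)/n₁) = √(0.2550·0.7450/1079) = 0.01327; SE₂ = √(0.4510·0.5490/1197) = 0.01438.
Independent samples: SE of the difference = √(SE₁² + SE₂²) = √(0.0001760929 + 0.0002067844) = 0.01957.
z* for 95% confidence is 1.960, so the margin of error is 1.960 × 0.01957 = 0.03836.
Point estimate p̂₁ − p̂₂ = 0.2550 − 0.4510 = -0.1960.
-0.1960 ± 0.03836 → (-0.234, -0.158).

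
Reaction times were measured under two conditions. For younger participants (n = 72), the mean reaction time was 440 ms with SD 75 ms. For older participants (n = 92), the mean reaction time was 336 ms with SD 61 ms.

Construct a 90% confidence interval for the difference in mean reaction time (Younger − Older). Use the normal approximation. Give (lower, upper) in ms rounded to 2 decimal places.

Per-group SEs: s₁/√n₁ = 75/√72 = 8.8388, s₂/√n₂ = 61/√92 = 6.3597.
Unpooled SE of the difference: √(78.12438544 + 40.44578409) = 10.8890.
Margin of error = z* · SE = 1.645 × 10.8890 = 17.9124.
x̄₁ − x̄₂ = 440 − 336 = 104.0000.
CI: 104.0000 ± 17.9124 = (86.09, 121.91).

(86.09, 121.91)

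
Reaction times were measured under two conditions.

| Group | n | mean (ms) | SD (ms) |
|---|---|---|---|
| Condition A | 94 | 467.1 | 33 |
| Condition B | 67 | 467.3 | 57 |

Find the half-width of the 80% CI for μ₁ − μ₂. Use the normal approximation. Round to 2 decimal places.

9.94

Standard errors of each mean: 33/√94 = 3.4037 and 57/√67 = 6.9637.
SE(x̄₁ − x̄₂) = √(3.4037² + 6.9637²) = 7.7510 for independent samples with unequal variances.
With z* = 1.282, the margin is 1.282 × 7.7510 = 9.9368.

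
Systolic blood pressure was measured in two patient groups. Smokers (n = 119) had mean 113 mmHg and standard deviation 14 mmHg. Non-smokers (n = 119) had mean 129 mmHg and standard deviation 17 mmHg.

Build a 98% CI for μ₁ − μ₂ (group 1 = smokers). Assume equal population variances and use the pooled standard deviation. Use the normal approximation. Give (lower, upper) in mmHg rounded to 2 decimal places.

s_p = √[((n₁−1)s₁² + (n₂−1)s₂²)/(n₁+n₂−2)] = √[(118·14² + 118·17²)/236] = 15.5724.
SE = 15.5724·√(1/119 + 1/119) = 2.0188.
With z* = 2.326, margin = 2.326 × 2.0188 = 4.6957.
x̄₁ − x̄₂ = 113 − 129 = -16.0000; interval -16.0000 ± 4.6957 = (-20.70, -11.30).

(-20.70, -11.30)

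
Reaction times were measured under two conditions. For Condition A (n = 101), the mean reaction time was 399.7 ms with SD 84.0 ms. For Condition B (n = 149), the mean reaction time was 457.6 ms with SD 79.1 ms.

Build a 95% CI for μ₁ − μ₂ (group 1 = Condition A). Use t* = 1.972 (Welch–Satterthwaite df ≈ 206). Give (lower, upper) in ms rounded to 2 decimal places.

(-78.76, -37.04)

Standard errors of each mean: 84.0/√101 = 8.3583 and 79.1/√149 = 6.4801.
SE(x̄₁ − x̄₂) = √(8.3583² + 6.4801²) = 10.5761 for independent samples with unequal variances.
With t* = 1.972, the margin is 1.972 × 10.5761 = 20.8561.
x̄₁ − x̄₂ = 399.7 − 457.6 = -57.9000; the interval is -57.9000 ± 20.8561 = (-78.76, -37.04).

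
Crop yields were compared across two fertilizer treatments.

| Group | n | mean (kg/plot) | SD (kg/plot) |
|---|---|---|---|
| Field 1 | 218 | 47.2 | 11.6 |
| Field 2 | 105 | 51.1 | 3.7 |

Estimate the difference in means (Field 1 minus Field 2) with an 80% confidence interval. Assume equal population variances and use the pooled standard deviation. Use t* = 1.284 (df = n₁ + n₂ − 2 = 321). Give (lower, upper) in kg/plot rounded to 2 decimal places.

(-5.39, -2.41)

s_p = √[((n₁−1)s₁² + (n₂−1)s₂²)/(n₁+n₂−2)] = √[(217·11.6² + 104·3.7²)/321] = 9.7673.
SE = 9.7673·√(1/218 + 1/105) = 1.1603.
With t* = 1.284, margin = 1.284 × 1.1603 = 1.4898.
x̄₁ − x̄₂ = 47.2 − 51.1 = -3.9000; interval -3.9000 ± 1.4898 = (-5.39, -2.41).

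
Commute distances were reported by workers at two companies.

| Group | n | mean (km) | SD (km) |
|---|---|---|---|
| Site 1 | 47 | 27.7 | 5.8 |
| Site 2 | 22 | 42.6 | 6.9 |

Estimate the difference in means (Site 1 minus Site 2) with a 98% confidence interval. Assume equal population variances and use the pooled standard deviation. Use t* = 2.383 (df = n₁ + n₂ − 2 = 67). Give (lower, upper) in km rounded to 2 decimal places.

(-18.70, -11.10)

Pooled variance s_p² = [46·5.8² + 21·6.9²] / (47+22−2) = 38.0187, so s_p = 6.1659.
SE_diff = s_p·√(1/n₁ + 1/n₂) = 6.1659·√(1/47 + 1/22) = 1.5928.
t* = 2.383; margin = 2.383 × 1.5928 = 3.7956.
Difference = 27.7 − 42.6 = -14.9000.
-14.9000 ± 3.7956 → (-18.70, -11.10).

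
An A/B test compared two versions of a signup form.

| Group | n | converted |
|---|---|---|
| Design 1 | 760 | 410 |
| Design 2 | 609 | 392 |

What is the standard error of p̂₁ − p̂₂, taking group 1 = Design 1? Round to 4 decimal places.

First, p̂₁ = 410/760 = 0.5395; p̂₂ = 392/609 = 0.6437.
The two standard errors are √(0.5395×0.4605/760) = 0.01808 and √(0.6437×0.3563/609) = 0.01941.
Because the samples are independent, SE_diff = √(0.01808² + 0.01941²) = 0.02653.

0.0265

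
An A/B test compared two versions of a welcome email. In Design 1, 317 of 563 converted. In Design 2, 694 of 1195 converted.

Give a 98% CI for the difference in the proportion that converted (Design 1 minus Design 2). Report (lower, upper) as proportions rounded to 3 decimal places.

(-0.077, 0.041)

First, p̂₁ = 317/563 = 0.5631; p̂₂ = 694/1195 = 0.5808.
The two standard errors are √(0.5631×0.4369/563) = 0.02090 and √(0.5808×0.4192/1195) = 0.01427.
Because the samples are independent, SE_diff = √(0.02090² + 0.01427²) = 0.02531.
Using z* = 2.326 for 98%, ME = 2.326 × 0.02531 = 0.05887.
p̂₁ − p̂₂ = -0.0177; interval -0.0177 ± 0.05887 gives (-0.077, 0.041).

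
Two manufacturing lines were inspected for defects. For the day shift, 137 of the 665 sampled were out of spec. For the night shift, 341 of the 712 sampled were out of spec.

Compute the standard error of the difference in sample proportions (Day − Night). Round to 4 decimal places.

0.0244

p̂₁ = 137/665 = 0.2060 and p̂₂ = 341/712 = 0.4789.
SE₁ = √(p̂₁(1−p̂₁)/n₁) = √(0.2060·0.7940/665) = 0.01568; SE₂ = √(0.4789·0.5211/712) = 0.01872.
Independent samples: SE of the difference = √(SE₁² + SE₂²) = √(0.0002458624 + 0.0003504384) = 0.02442.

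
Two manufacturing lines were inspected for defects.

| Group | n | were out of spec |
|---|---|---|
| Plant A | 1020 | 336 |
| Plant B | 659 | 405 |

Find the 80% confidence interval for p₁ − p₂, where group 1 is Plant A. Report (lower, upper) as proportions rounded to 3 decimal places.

p̂₁ = 336/1020 = 0.3294 and p̂₂ = 405/659 = 0.6146.
SE₁ = √(p̂₁(1−p̂₁)/n₁) = √(0.3294·0.6706/1020) = 0.01472; SE₂ = √(0.6146·0.3854/659) = 0.01896.
Independent samples: SE of the difference = √(SE₁² + SE₂²) = √(0.0002166784 + 0.0003594816) = 0.02400.
z* for 80% confidence is 1.282, so the margin of error is 1.282 × 0.02400 = 0.03077.
Point estimate p̂₁ − p̂₂ = 0.3294 − 0.6146 = -0.2852.
-0.2852 ± 0.03077 → (-0.316, -0.254).

(-0.316, -0.254)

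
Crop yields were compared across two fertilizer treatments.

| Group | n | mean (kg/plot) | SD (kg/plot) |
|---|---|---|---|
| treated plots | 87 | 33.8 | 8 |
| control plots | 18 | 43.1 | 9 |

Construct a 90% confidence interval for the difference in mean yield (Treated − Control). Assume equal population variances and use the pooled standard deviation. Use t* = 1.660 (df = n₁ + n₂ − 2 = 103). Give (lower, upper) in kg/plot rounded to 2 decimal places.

(-12.81, -5.79)

s_p = √[((n₁−1)s₁² + (n₂−1)s₂²)/(n₁+n₂−2)] = √[(86·8² + 17·9²)/103] = 8.1735.
SE = 8.1735·√(1/87 + 1/18) = 2.1164.
With t* = 1.660, margin = 1.660 × 2.1164 = 3.5132.
x̄₁ − x̄₂ = 33.8 − 43.1 = -9.3000; interval -9.3000 ± 3.5132 = (-12.81, -5.79).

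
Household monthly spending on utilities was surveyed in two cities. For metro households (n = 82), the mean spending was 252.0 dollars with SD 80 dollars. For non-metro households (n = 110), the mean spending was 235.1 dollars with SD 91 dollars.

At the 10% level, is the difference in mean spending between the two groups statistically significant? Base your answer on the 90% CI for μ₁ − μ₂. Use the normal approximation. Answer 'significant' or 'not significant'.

not significant

SE₁ = s₁/√n₁ = 80/√82 = 8.8345; SE₂ = 91/√110 = 8.6765.
Independent samples, unequal variances: SE_diff = √(SE₁² + SE₂²) = √(78.04839025 + 75.28165225) = 12.3827.
z* = 1.645, so margin of error = 1.645 × 12.3827 = 20.3695.
Difference in means = 252.0 − 235.1 = 16.9000.
16.9000 ± 20.3695 → (-3.4695, 37.2695).
The interval (-3.4695, 37.2695) contains 0, so the difference is not significant.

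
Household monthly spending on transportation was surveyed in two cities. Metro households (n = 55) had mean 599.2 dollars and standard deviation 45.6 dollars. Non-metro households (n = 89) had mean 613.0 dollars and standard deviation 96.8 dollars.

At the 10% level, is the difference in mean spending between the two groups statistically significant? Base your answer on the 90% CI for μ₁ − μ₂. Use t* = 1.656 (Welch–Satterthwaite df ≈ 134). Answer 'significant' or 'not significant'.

not significant

SE₁ = s₁/√n₁ = 45.6/√55 = 6.1487; SE₂ = 96.8/√89 = 10.2608.
Independent samples, unequal variances: SE_diff = √(SE₁² + SE₂²) = √(37.80651169 + 105.28401664) = 11.9620.
t* = 1.656, so margin of error = 1.656 × 11.9620 = 19.8091.
Difference in means = 599.2 − 613.0 = -13.8000.
-13.8000 ± 19.8091 → (-33.6091, 6.0091).
The interval (-33.6091, 6.0091) contains 0, so the difference is not significant.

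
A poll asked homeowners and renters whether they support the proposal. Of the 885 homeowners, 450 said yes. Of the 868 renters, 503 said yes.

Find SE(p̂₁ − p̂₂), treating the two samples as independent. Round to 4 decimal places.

p̂₁ = 450/885 = 0.5085 and p̂₂ = 503/868 = 0.5795.
SE₁ = √(p̂₁(1−p̂₁)/n₁) = √(0.5085·0.4915/885) = 0.01680; SE₂ = √(0.5795·0.4205/868) = 0.01676.
Independent samples: SE of the difference = √(SE₁² + SE₂²) = √(0.00028224 + 0.0002808976) = 0.02373.

0.0237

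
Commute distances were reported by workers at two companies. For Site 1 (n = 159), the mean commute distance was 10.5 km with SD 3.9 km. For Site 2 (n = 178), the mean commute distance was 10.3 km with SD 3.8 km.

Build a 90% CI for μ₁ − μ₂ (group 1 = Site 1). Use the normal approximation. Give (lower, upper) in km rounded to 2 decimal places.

(-0.49, 0.89)

Per-group SEs: s₁/√n₁ = 3.9/√159 = 0.3093, s₂/√n₂ = 3.8/√178 = 0.2848.
Unpooled SE of the difference: √(0.09566649 + 0.08111104) = 0.4204.
Margin of error = z* · SE = 1.645 × 0.4204 = 0.6916.
x̄₁ − x̄₂ = 10.5 − 10.3 = 0.2000.
CI: 0.2000 ± 0.6916 = (-0.49, 0.89).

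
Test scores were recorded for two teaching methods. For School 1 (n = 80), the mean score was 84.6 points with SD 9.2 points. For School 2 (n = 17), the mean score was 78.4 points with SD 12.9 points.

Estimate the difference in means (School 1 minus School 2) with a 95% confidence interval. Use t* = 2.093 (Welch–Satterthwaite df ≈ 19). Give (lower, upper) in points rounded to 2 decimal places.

Standard errors of each mean: 9.2/√80 = 1.0286 and 12.9/√17 = 3.1287.
SE(x̄₁ − x̄₂) = √(1.0286² + 3.1287²) = 3.2934 for independent samples with unequal variances.
With t* = 2.093, the margin is 2.093 × 3.2934 = 6.8931.
x̄₁ − x̄₂ = 84.6 − 78.4 = 6.2000; the interval is 6.2000 ± 6.8931 = (-0.69, 13.09).

(-0.69, 13.09)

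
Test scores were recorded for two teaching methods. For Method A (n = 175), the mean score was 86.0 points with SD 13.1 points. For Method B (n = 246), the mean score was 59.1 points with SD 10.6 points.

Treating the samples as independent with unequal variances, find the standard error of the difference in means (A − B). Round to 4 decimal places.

SE₁ = s₁/√n₁ = 13.1/√175 = 0.9903; SE₂ = 10.6/√246 = 0.6758.
Independent samples, unequal variances: SE_diff = √(SE₁² + SE₂²) = √(0.98069409 + 0.45670564) = 1.1989.

1.1989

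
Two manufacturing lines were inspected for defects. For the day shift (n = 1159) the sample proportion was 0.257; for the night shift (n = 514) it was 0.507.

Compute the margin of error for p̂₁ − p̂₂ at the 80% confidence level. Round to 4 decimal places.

0.0327

The two standard errors are √(0.2570×0.7430/1159) = 0.01284 and √(0.5070×0.4930/514) = 0.02205.
Because the samples are independent, SE_diff = √(0.01284² + 0.02205²) = 0.02552.
Using z* = 1.282 for 80%, ME = 1.282 × 0.02552 = 0.03272.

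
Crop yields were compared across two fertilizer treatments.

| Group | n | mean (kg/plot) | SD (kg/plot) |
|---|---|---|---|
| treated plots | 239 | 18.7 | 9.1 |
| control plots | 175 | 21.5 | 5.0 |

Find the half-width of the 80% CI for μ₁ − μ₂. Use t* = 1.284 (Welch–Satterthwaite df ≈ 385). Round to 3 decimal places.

Per-group SEs: s₁/√n₁ = 9.1/√239 = 0.5886, s₂/√n₂ = 5.0/√175 = 0.3780.
Unpooled SE of the difference: √(0.34644996 + 0.142884) = 0.6995.
Margin of error = t* · SE = 1.284 × 0.6995 = 0.8982.

0.898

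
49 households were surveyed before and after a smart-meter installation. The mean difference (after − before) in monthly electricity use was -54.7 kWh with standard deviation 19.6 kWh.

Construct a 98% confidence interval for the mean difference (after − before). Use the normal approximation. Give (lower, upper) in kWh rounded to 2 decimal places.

(-61.21, -48.19)

Paired design: SE = s_d/√n = 19.6/√49 = 2.8000.
z* = 2.326; margin of error = 2.326 × 2.8000 = 6.5128.
-54.7 ± 6.5128 → (-61.21, -48.19).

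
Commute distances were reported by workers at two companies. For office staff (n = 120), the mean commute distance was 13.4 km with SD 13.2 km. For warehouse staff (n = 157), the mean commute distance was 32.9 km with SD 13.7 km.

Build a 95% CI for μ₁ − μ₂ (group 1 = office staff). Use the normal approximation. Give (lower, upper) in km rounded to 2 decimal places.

(-22.69, -16.31)

Standard errors of each mean: 13.2/√120 = 1.2050 and 13.7/√157 = 1.0934.
SE(x̄₁ − x̄₂) = √(1.2050² + 1.0934²) = 1.6271 for independent samples with unequal variances.
With z* = 1.960, the margin is 1.960 × 1.6271 = 3.1891.
x̄₁ − x̄₂ = 13.4 − 32.9 = -19.5000; the interval is -19.5000 ± 3.1891 = (-22.69, -16.31).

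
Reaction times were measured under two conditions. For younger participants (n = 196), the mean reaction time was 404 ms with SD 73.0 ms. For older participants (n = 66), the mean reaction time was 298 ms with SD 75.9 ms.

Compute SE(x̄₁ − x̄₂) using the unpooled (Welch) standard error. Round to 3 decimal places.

Per-group SEs: s₁/√n₁ = 73.0/√196 = 5.2143, s₂/√n₂ = 75.9/√66 = 9.3426.
Unpooled SE of the difference: √(27.18892449 + 87.28417476) = 10.6992.

10.699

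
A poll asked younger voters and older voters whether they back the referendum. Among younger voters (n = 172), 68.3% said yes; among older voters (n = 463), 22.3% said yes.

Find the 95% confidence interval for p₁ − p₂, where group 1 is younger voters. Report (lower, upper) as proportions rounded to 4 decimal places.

SE₁ = √(p̂₁(1−p̂₁)/n₁) = √(0.6830·0.3170/172) = 0.03548; SE₂ = √(0.2230·0.7770/463) = 0.01935.
Independent samples: SE of the difference = √(SE₁² + SE₂²) = √(0.0012588304 + 0.0003744225) = 0.04041.
z* for 95% confidence is 1.960, so the margin of error is 1.960 × 0.04041 = 0.07920.
Point estimate p̂₁ − p̂₂ = 0.6830 − 0.2230 = 0.4600.
0.4600 ± 0.07920 → (0.3808, 0.5392).

(0.3808, 0.5392)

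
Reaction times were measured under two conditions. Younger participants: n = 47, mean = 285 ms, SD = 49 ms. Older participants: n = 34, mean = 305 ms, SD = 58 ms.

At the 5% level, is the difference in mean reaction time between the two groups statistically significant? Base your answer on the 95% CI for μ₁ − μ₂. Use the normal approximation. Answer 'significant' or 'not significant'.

not significant

Standard errors of each mean: 49/√47 = 7.1474 and 58/√34 = 9.9469.
SE(x̄₁ − x̄₂) = √(7.1474² + 9.9469²) = 12.2485 for independent samples with unequal variances.
With z* = 1.960, the margin is 1.960 × 12.2485 = 24.0071.
x̄₁ − x̄₂ = 285 − 305 = -20.0000; the interval is -20.0000 ± 24.0071 = (-44.0071, 4.0071).
The interval (-44.0071, 4.0071) contains 0, so the difference is not significant.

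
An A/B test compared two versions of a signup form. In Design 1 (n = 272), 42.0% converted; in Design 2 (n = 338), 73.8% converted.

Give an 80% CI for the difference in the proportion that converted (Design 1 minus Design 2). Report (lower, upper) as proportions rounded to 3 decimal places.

(-0.367, -0.269)

SE₁ = √(p̂₁(1−p̂₁)/n₁) = √(0.4200·0.5800/272) = 0.02993; SE₂ = √(0.7380·0.2620/338) = 0.02392.
Independent samples: SE of the difference = √(SE₁² + SE₂²) = √(0.0008958049 + 0.0005721664) = 0.03831.
z* for 80% confidence is 1.282, so the margin of error is 1.282 × 0.03831 = 0.04911.
Point estimate p̂₁ − p̂₂ = 0.4200 − 0.7380 = -0.3180.
-0.3180 ± 0.04911 → (-0.367, -0.269).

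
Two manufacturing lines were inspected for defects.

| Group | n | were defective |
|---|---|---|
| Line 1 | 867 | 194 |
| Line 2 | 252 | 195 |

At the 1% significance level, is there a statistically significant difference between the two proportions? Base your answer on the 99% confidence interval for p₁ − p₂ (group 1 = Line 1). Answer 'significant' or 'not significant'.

significant

p̂₁ = 194/867 = 0.2238 and p̂₂ = 195/252 = 0.7738.
SE₁ = √(p̂₁(1−p̂₁)/n₁) = √(0.2238·0.7762/867) = 0.01415; SE₂ = √(0.7738·0.2262/252) = 0.02635.
Independent samples: SE of the difference = √(SE₁² + SE₂²) = √(0.0002002225 + 0.0006943225) = 0.02991.
z* for 99% confidence is 2.576, so the margin of error is 2.576 × 0.02991 = 0.07705.
Point estimate p̂₁ − p̂₂ = 0.2238 − 0.7738 = -0.5500.
-0.5500 ± 0.07705 → (-0.62705, -0.47295).
The interval (-0.62705, -0.47295) does not contain 0, so the difference is significant.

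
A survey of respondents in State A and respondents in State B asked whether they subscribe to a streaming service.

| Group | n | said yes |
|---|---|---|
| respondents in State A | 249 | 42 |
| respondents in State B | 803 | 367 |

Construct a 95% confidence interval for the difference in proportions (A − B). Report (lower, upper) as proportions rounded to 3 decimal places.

(-0.346, -0.230)

Sample proportions: 42/249 = 0.1687, 367/803 = 0.4570.
Each SE is √(p̂(1−p̂)/n): √(0.1687·0.8313/249) = 0.02373 and √(0.4570·0.5430/803) = 0.01758.
SE(p̂₁ − p̂₂) = √(SE₁² + SE₂²) = √(0.0005631129 + 0.0003090564) = 0.02953, since the two samples are independent.
At 95% confidence z* = 1.960; margin = 1.960 × 0.02953 = 0.05788.
The difference is 0.1687 − 0.4570 = -0.2883, so the interval is -0.2883 ± 0.05788 = (-0.346, -0.230).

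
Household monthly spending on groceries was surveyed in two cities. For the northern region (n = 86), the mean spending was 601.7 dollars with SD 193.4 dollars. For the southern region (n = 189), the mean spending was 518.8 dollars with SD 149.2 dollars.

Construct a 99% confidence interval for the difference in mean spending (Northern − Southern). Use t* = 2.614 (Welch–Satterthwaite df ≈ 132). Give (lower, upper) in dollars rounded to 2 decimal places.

Per-group SEs: s₁/√n₁ = 193.4/√86 = 20.8549, s₂/√n₂ = 149.2/√189 = 10.8527.
Unpooled SE of the difference: √(434.92685401 + 117.78109729) = 23.5097.
Margin of error = t* · SE = 2.614 × 23.5097 = 61.4544.
x̄₁ − x̄₂ = 601.7 − 518.8 = 82.9000.
CI: 82.9000 ± 61.4544 = (21.45, 144.35).

(21.45, 144.35)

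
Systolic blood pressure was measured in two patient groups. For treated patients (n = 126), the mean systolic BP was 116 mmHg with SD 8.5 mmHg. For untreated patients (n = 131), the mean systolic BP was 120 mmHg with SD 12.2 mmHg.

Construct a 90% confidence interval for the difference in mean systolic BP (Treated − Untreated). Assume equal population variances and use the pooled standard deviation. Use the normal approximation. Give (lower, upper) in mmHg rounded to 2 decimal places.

s_p = √[((n₁−1)s₁² + (n₂−1)s₂²)/(n₁+n₂−2)] = √[(125·8.5² + 130·12.2²)/255] = 10.5497.
SE = 10.5497·√(1/126 + 1/131) = 1.3164.
With z* = 1.645, margin = 1.645 × 1.3164 = 2.1655.
x̄₁ − x̄₂ = 116 − 120 = -4.0000; interval -4.0000 ± 2.1655 = (-6.17, -1.83).

(-6.17, -1.83)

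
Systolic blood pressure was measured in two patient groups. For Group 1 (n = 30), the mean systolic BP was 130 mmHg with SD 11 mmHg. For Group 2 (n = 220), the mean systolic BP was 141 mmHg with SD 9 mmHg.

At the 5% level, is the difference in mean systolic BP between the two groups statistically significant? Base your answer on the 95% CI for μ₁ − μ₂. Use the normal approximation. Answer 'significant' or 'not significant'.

Per-group SEs: s₁/√n₁ = 11/√30 = 2.0083, s₂/√n₂ = 9/√220 = 0.6068.
Unpooled SE of the difference: √(4.03326889 + 0.36820624) = 2.0980.
Margin of error = z* · SE = 1.960 × 2.0980 = 4.1121.
x̄₁ − x̄₂ = 130 − 141 = -11.0000.
CI: -11.0000 ± 4.1121 = (-15.1121, -6.8879).
The interval (-15.1121, -6.8879) does not contain 0, so the difference is significant.

significant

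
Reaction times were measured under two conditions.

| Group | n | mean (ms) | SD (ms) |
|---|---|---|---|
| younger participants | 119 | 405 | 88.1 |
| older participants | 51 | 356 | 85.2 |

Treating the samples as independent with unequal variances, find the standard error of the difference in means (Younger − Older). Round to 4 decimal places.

14.4069

Per-group SEs: s₁/√n₁ = 88.1/√119 = 8.0761, s₂/√n₂ = 85.2/√51 = 11.9304.
Unpooled SE of the difference: √(65.22339121 + 142.33444416) = 14.4069.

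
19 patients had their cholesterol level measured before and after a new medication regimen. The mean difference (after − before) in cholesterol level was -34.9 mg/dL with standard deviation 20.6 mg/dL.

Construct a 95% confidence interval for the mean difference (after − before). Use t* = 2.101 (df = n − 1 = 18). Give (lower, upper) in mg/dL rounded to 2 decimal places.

This is a matched-pairs design, so SE = s_d/√n = 20.6/√19 = 4.7260.
Margin = 2.101 × 4.7260 = 9.9293; the interval is -34.9 ± 9.9293 = (-44.83, -24.97).

(-44.83, -24.97)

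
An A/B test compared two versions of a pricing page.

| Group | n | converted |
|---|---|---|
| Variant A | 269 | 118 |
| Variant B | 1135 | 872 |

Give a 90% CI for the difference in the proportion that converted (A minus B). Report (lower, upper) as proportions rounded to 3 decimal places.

Sample proportions: 118/269 = 0.4387, 872/1135 = 0.7683.
Each SE is √(p̂(1−p̂)/n): √(0.4387·0.5613/269) = 0.03026 and √(0.7683·0.2317/1135) = 0.01252.
SE(p̂₁ − p̂₂) = √(SE₁² + SE₂²) = √(0.0009156676 + 0.0001567504) = 0.03275, since the two samples are independent.
At 90% confidence z* = 1.645; margin = 1.645 × 0.03275 = 0.05387.
The difference is 0.4387 − 0.7683 = -0.3296, so the interval is -0.3296 ± 0.05387 = (-0.383, -0.276).

(-0.383, -0.276)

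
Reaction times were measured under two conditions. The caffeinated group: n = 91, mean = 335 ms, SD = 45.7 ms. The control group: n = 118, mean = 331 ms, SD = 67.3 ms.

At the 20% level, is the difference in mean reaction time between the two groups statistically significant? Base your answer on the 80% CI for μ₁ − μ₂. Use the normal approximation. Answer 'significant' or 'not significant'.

not significant

Per-group SEs: s₁/√n₁ = 45.7/√91 = 4.7907, s₂/√n₂ = 67.3/√118 = 6.1955.
Unpooled SE of the difference: √(22.95080649 + 38.38422025) = 7.8317.
Margin of error = z* · SE = 1.282 × 7.8317 = 10.0402.
x̄₁ − x̄₂ = 335 − 331 = 4.0000.
CI: 4.0000 ± 10.0402 = (-6.0402, 14.0402).
The interval (-6.0402, 14.0402) contains 0, so the difference is not significant.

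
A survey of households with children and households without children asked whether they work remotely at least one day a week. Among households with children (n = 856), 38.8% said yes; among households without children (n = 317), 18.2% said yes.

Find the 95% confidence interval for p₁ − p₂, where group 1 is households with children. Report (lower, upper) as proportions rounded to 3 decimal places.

(0.152, 0.260)

The two standard errors are √(0.3880×0.6120/856) = 0.01666 and √(0.1820×0.8180/317) = 0.02167.
Because the samples are independent, SE_diff = √(0.01666² + 0.02167²) = 0.02733.
Using z* = 1.960 for 95%, ME = 1.960 × 0.02733 = 0.05357.
p̂₁ − p̂₂ = 0.2060; interval 0.2060 ± 0.05357 gives (0.152, 0.260).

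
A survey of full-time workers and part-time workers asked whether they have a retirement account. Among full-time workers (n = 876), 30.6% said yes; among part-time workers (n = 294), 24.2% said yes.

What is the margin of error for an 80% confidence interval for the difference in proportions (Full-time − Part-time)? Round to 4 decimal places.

0.0377

SE₁ = √(p̂₁(1−p̂₁)/n₁) = √(0.3060·0.6940/876) = 0.01557; SE₂ = √(0.2420·0.7580/294) = 0.02498.
Independent samples: SE of the difference = √(SE₁² + SE₂²) = √(0.0002424249 + 0.0006240004) = 0.02944.
z* for 80% confidence is 1.282, so the margin of error is 1.282 × 0.02944 = 0.03774.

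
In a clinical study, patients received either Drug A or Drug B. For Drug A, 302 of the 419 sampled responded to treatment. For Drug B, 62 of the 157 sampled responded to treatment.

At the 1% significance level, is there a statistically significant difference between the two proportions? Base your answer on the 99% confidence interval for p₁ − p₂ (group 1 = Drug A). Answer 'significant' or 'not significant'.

significant

Sample proportions: 302/419 = 0.7208, 62/157 = 0.3949.
Each SE is √(p̂(1−p̂)/n): √(0.7208·0.2792/419) = 0.02192 and √(0.3949·0.6051/157) = 0.03901.
SE(p̂₁ − p̂₂) = √(SE₁² + SE₂²) = √(0.0004804864 + 0.0015217801) = 0.04475, since the two samples are independent.
At 99% confidence z* = 2.576; margin = 2.576 × 0.04475 = 0.11528.
The difference is 0.7208 − 0.3949 = 0.3259, so the interval is 0.3259 ± 0.11528 = (0.21062, 0.44118).
The interval (0.21062, 0.44118) does not contain 0, so the difference is significant.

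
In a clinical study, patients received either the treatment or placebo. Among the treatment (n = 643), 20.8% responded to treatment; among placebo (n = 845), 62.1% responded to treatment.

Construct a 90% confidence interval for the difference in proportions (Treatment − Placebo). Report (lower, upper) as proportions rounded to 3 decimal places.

(-0.451, -0.375)

Each SE is √(p̂(1−p̂)/n): √(0.2080·0.7920/643) = 0.01601 and √(0.6210·0.3790/845) = 0.01669.
SE(p̂₁ − p̂₂) = √(SE₁² + SE₂²) = √(0.0002563201 + 0.0002785561) = 0.02313, since the two samples are independent.
At 90% confidence z* = 1.645; margin = 1.645 × 0.02313 = 0.03805.
The difference is 0.2080 − 0.6210 = -0.4130, so the interval is -0.4130 ± 0.03805 = (-0.451, -0.375).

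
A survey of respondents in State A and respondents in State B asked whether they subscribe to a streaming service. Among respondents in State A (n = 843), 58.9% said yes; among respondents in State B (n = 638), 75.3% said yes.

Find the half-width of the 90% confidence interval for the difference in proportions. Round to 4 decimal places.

0.0396

The two standard errors are √(0.5890×0.4110/843) = 0.01695 and √(0.7530×0.2470/638) = 0.01707.
Because the samples are independent, SE_diff = √(0.01695² + 0.01707²) = 0.02406.
Using z* = 1.645 for 90%, ME = 1.645 × 0.02406 = 0.03958.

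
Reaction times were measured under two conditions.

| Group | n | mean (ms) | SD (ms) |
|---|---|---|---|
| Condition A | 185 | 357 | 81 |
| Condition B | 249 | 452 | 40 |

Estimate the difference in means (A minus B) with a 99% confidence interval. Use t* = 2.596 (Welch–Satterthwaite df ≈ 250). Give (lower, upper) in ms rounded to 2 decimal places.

Per-group SEs: s₁/√n₁ = 81/√185 = 5.9552, s₂/√n₂ = 40/√249 = 2.5349.
Unpooled SE of the difference: √(35.46440704 + 6.42571801) = 6.4723.
Margin of error = t* · SE = 2.596 × 6.4723 = 16.8021.
x̄₁ − x̄₂ = 357 − 452 = -95.0000.
CI: -95.0000 ± 16.8021 = (-111.80, -78.20).

(-111.80, -78.20)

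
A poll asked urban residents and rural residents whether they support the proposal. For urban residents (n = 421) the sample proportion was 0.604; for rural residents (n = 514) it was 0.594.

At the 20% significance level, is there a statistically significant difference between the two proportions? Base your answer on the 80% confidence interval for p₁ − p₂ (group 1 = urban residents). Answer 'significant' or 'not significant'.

SE₁ = √(p̂₁(1−p̂₁)/n₁) = √(0.6040·0.3960/421) = 0.02384; SE₂ = √(0.5940·0.4060/514) = 0.02166.
Independent samples: SE of the difference = √(SE₁² + SE₂²) = √(0.0005683456 + 0.0004691556) = 0.03221.
z* for 80% confidence is 1.282, so the margin of error is 1.282 × 0.03221 = 0.04129.
Point estimate p̂₁ − p̂₂ = 0.6040 − 0.5940 = 0.0100.
0.0100 ± 0.04129 → (-0.03129, 0.05129).
The interval (-0.03129, 0.05129) contains 0, so the difference is not significant.

not significant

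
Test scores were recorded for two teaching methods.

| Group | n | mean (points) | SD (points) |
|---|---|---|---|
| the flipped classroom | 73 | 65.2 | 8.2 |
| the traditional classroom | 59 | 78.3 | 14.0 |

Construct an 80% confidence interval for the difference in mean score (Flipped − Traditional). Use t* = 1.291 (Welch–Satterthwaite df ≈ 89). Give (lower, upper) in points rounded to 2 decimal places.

Per-group SEs: s₁/√n₁ = 8.2/√73 = 0.9597, s₂/√n₂ = 14.0/√59 = 1.8226.
Unpooled SE of the difference: √(0.92102409 + 3.32187076) = 2.0598.
Margin of error = t* · SE = 1.291 × 2.0598 = 2.6592.
x̄₁ − x̄₂ = 65.2 − 78.3 = -13.1000.
CI: -13.1000 ± 2.6592 = (-15.76, -10.44).

(-15.76, -10.44)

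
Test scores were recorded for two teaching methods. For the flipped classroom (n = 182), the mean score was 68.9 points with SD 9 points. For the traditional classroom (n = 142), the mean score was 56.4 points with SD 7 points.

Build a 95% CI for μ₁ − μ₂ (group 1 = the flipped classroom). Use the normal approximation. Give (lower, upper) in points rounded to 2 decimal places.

(10.76, 14.24)

Per-group SEs: s₁/√n₁ = 9/√182 = 0.6671, s₂/√n₂ = 7/√142 = 0.5874.
Unpooled SE of the difference: √(0.44502241 + 0.34503876) = 0.8889.
Margin of error = z* · SE = 1.960 × 0.8889 = 1.7422.
x̄₁ − x̄₂ = 68.9 − 56.4 = 12.5000.
CI: 12.5000 ± 1.7422 = (10.76, 14.24).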